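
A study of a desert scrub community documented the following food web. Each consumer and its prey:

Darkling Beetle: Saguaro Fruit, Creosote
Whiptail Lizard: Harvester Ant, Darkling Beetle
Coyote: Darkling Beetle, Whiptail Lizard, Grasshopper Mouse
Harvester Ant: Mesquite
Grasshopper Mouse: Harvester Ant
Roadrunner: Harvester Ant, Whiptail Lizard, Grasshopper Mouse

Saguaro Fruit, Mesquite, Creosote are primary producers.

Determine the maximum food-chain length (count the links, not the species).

3 links

One longest chain: Mesquite → Harvester Ant → Whiptail Lizard → Coyote.
It has 4 species and 3 links.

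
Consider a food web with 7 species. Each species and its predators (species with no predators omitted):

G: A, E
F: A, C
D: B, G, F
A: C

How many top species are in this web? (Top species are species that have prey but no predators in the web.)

Top species (has prey, but nothing eats it): B, E, C.
Count: 3.

3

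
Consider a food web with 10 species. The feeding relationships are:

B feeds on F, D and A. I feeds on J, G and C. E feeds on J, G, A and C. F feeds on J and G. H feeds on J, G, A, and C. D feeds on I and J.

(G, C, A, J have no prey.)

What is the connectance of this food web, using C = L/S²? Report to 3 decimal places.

The web has S = 10 species and L = 18 feeding links.
C = L / S² = 18 / 100 = 0.1800 ≈ 0.180.

C = 0.180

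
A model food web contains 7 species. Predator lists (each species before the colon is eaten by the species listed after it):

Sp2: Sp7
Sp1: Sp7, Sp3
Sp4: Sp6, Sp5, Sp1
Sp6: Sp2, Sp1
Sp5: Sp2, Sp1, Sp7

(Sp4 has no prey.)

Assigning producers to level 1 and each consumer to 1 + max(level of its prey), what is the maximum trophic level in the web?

Producers (level 1): Sp4.
Sp4 → Sp6 → Sp2 → Sp7 gives Sp7 level 4.
No species has a prey at level 4, so no species reaches level 5.

4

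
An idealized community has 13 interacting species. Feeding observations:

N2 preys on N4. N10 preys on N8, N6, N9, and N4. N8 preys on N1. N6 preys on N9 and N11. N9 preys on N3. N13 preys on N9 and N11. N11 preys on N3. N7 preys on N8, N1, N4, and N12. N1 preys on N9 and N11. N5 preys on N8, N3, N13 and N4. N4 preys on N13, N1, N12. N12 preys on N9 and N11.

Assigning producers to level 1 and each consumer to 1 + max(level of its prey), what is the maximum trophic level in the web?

Producers (level 1): N3.
N3 → N9 → N13 → N4 → N2 gives N2 level 5.
No species has a prey at level 5, so no species reaches level 6.

5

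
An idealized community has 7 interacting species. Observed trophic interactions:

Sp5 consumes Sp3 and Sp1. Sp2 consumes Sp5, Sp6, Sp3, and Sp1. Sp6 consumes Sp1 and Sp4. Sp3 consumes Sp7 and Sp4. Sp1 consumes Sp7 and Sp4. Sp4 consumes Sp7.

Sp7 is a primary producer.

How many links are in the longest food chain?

One longest chain: Sp7 → Sp4 → Sp1 → Sp6 → Sp2.
It has 5 species and 4 links.

4 links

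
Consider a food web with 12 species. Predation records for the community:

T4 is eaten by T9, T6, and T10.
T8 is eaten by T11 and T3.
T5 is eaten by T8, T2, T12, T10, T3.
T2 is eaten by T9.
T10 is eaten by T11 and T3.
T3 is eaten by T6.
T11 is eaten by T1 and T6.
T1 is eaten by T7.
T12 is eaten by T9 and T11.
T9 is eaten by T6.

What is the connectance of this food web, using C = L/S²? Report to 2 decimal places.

C = 0.14

The web has S = 12 species and L = 20 feeding links.
C = L / S² = 20 / 144 = 0.1389 ≈ 0.14.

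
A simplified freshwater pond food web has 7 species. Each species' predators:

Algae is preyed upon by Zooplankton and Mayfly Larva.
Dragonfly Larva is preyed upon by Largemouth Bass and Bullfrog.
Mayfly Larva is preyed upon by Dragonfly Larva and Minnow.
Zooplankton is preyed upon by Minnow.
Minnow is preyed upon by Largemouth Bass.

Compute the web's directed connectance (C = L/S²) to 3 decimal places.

C = 0.163

The web has S = 7 species and L = 8 feeding links.
C = L / S² = 8 / 49 = 0.1633 ≈ 0.163.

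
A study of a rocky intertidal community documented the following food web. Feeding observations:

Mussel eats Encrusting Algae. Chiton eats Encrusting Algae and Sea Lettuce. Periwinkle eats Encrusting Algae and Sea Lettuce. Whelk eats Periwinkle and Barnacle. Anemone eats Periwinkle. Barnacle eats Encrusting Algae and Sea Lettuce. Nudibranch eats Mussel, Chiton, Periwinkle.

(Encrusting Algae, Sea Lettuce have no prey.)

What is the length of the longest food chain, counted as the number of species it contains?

3 species

One longest chain: Encrusting Algae → Barnacle → Whelk.
It has 3 species and 2 links.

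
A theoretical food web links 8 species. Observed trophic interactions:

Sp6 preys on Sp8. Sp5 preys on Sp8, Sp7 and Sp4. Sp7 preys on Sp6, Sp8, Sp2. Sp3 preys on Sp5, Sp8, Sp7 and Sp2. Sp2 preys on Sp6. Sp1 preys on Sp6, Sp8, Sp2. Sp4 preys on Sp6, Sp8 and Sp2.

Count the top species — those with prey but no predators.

Top species (has prey, but nothing eats it): Sp1, Sp3.
Count: 2.

2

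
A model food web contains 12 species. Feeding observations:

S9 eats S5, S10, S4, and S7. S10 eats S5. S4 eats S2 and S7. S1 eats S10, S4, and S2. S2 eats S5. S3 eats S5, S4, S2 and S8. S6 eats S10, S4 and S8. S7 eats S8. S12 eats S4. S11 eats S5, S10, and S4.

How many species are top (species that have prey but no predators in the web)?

6

Top species (has prey, but nothing eats it): S3, S1, S9, S12, S6, S11.
Count: 6.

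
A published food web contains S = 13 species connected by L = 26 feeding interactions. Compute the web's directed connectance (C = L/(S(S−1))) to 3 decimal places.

C = 0.167

The web has S = 13 species and L = 26 feeding links.
C = L / (S(S−1)) = 26 / 156 = 0.1667 ≈ 0.167.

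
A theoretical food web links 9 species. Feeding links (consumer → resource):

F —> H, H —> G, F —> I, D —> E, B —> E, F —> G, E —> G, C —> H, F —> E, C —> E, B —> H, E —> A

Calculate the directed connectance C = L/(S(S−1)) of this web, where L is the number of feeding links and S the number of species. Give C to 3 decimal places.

The web has S = 9 species and L = 12 feeding links.
C = L / (S(S−1)) = 12 / 72 = 0.1667 ≈ 0.167.

C = 0.167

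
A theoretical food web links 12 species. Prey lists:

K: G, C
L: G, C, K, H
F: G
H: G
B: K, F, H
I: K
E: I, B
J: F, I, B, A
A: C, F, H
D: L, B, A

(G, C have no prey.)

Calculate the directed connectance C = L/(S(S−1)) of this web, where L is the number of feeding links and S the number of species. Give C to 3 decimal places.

C = 0.182

The web has S = 12 species and L = 24 feeding links.
C = L / (S(S−1)) = 24 / 132 = 0.1818 ≈ 0.182.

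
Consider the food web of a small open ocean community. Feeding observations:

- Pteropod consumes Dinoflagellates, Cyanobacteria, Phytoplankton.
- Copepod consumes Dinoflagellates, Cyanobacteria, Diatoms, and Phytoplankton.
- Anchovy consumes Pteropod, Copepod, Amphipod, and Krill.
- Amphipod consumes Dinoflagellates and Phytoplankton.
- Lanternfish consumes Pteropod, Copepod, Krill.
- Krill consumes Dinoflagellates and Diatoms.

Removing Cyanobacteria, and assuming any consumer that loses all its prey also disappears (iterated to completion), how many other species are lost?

Remove Cyanobacteria.
Every predator of it retains at least one other prey: Pteropod still has Dinoflagellates, Phytoplankton; Copepod still has Dinoflagellates, Phytoplankton, Diatoms.
No consumer loses all prey, so no secondary extinctions occur.

0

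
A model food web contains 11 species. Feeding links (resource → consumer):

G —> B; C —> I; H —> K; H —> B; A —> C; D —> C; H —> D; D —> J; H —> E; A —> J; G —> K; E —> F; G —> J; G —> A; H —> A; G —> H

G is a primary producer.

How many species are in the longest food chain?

One longest chain: G → H → A → C → I.
It has 5 species and 4 links.

5 species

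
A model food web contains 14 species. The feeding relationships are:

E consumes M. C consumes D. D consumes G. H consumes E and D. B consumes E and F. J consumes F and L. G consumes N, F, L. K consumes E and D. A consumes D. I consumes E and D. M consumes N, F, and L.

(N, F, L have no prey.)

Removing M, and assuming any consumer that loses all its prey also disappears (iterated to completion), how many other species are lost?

1

Remove M.
Round 1: E (all prey gone) → extinct.
No further losses. Total secondary extinctions: 1.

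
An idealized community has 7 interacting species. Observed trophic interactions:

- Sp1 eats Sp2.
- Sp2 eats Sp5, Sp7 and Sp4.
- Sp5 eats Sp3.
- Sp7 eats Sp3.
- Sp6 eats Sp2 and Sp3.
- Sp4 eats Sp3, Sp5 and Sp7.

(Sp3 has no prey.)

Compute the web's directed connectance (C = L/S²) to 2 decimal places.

C = 0.22

The web has S = 7 species and L = 11 feeding links.
C = L / S² = 11 / 49 = 0.2245 ≈ 0.22.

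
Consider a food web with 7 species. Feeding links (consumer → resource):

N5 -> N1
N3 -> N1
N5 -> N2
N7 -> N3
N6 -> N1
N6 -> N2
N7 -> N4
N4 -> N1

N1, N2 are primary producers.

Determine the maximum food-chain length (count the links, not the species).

2 links

One longest chain: N1 → N3 → N7.
It has 3 species and 2 links.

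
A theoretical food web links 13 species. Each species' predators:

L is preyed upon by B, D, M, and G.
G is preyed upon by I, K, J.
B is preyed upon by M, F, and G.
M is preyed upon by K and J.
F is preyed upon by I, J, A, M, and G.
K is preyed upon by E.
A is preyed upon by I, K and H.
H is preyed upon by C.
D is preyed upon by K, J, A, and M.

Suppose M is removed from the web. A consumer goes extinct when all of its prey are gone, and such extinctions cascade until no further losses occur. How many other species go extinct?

0

Remove M.
Every predator of it retains at least one other prey: J still has D, F, G; K still has D, G, A.
No consumer loses all prey, so no secondary extinctions occur.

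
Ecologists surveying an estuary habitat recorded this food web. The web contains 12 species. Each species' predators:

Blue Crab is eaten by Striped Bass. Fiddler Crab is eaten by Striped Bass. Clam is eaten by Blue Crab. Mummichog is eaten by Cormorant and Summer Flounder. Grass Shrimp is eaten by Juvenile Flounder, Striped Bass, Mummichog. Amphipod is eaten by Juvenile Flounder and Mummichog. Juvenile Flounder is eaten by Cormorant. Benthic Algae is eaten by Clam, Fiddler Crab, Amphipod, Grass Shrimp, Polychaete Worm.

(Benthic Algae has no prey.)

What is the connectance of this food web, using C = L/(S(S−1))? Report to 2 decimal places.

C = 0.12

The web has S = 12 species and L = 16 feeding links.
C = L / (S(S−1)) = 16 / 132 = 0.1212 ≈ 0.12.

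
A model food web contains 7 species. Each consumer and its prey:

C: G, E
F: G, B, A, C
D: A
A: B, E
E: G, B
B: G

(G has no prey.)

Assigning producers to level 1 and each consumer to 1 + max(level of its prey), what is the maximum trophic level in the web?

Producers (level 1): G.
G → B → E → A → D gives D level 5.
No species has a prey at level 5, so no species reaches level 6.

5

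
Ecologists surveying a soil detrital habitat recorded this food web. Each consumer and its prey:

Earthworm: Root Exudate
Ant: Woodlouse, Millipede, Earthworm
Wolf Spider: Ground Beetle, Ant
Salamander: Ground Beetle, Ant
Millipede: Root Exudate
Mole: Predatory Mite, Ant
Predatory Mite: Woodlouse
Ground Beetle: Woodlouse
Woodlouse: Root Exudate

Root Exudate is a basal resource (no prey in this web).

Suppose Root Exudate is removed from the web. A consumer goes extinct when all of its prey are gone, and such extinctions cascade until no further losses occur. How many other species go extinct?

Remove Root Exudate.
Round 1: Woodlouse (all prey gone), Millipede (all prey gone), Earthworm (all prey gone) → extinct.
Round 2: Ground Beetle (all prey gone), Predatory Mite (all prey gone), Ant (all prey gone) → extinct.
Round 3: Salamander (all prey gone), Mole (all prey gone), Wolf Spider (all prey gone) → extinct.
No further losses. Total secondary extinctions: 9.

9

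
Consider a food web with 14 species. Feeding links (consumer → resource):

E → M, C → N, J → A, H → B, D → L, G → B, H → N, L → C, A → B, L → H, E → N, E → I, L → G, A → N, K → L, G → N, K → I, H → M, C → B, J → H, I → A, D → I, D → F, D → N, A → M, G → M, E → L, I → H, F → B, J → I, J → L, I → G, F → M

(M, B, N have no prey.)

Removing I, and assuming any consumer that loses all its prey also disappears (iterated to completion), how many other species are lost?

Remove I.
Every predator of it retains at least one other prey: J still has H, A, L; K still has L; D still has N, F, L; E still has M, N, L.
No consumer loses all prey, so no secondary extinctions occur.

0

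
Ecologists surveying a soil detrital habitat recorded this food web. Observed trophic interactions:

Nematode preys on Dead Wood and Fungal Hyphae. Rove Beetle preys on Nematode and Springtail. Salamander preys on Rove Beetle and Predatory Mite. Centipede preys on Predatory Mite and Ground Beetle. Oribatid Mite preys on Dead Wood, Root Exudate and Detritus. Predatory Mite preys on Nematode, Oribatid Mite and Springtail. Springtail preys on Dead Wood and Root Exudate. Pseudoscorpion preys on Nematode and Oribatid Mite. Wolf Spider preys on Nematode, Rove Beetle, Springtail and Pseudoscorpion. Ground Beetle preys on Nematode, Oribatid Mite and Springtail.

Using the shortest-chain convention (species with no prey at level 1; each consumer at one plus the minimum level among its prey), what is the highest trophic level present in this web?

4

Basal resources (level 1): Root Exudate, Fungal Hyphae, Dead Wood, Detritus.
Following each consumer down to its lowest-level prey: Fungal Hyphae → Nematode → Predatory Mite → Salamander (levels 1 through 4).
All prey of Salamander (Predatory Mite 3, Rove Beetle 3) are at level 3 or above, so Salamander is at level 1 + 3 = 4.
Every consumer has at least one prey at level 3 or below, so none exceeds level 4.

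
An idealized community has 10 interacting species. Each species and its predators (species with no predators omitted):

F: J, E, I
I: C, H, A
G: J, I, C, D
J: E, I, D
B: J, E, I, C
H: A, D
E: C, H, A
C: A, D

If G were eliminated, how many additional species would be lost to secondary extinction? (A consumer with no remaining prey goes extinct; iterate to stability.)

0

Remove G.
Every predator of it retains at least one other prey: J still has F, B; I still has F, B, J; C still has B, E, I; D still has J, C, H.
No consumer loses all prey, so no secondary extinctions occur.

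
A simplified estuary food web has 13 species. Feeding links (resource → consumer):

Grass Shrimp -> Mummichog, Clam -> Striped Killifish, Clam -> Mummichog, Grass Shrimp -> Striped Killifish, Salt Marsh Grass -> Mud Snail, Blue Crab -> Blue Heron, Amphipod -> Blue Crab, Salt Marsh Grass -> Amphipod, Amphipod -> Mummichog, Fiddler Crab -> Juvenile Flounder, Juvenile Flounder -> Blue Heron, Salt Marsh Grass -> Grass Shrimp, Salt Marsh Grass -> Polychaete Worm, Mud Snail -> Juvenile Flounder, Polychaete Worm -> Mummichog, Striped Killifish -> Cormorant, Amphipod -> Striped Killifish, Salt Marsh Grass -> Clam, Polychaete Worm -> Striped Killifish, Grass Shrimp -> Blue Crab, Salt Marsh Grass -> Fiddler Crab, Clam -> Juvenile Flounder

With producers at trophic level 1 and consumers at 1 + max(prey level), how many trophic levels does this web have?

4

Producers (level 1): Salt Marsh Grass.
Salt Marsh Grass → Fiddler Crab → Juvenile Flounder → Blue Heron gives Blue Heron level 4.
No species has a prey at level 4, so no species reaches level 5.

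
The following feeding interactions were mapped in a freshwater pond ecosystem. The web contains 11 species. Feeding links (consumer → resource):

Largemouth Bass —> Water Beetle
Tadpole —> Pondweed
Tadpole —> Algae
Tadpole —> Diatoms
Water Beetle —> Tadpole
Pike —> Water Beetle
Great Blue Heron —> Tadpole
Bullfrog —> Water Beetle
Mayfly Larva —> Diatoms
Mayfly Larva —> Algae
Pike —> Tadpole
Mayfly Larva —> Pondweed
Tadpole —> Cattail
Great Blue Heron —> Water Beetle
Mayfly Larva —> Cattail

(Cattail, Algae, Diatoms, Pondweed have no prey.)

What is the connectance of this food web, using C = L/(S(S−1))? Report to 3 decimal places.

C = 0.136

The web has S = 11 species and L = 15 feeding links.
C = L / (S(S−1)) = 15 / 110 = 0.1364 ≈ 0.136.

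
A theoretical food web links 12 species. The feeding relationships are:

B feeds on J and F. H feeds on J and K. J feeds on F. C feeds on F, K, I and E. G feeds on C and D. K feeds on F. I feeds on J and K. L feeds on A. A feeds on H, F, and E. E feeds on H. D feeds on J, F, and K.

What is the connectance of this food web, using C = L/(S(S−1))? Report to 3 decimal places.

C = 0.167

The web has S = 12 species and L = 22 feeding links.
C = L / (S(S−1)) = 22 / 132 = 0.1667 ≈ 0.167.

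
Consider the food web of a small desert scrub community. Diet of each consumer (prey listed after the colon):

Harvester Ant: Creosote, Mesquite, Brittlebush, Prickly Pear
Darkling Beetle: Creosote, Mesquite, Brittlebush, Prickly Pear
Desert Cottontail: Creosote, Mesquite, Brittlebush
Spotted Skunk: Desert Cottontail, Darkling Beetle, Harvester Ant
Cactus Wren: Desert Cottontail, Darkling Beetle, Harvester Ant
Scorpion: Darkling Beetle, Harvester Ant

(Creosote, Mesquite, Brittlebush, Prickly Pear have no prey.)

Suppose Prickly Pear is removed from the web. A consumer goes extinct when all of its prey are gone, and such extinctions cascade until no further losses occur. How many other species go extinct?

Remove Prickly Pear.
Every predator of it retains at least one other prey: Darkling Beetle still has Creosote, Mesquite, Brittlebush; Harvester Ant still has Creosote, Mesquite, Brittlebush.
No consumer loses all prey, so no secondary extinctions occur.

0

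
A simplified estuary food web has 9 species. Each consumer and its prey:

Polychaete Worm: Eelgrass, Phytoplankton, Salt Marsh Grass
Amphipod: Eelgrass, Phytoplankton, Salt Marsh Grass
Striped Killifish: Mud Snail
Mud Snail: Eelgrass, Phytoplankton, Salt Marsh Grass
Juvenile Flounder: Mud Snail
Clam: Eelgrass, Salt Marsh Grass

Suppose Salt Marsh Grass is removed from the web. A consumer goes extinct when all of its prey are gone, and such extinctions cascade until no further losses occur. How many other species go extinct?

Remove Salt Marsh Grass.
Every predator of it retains at least one other prey: Mud Snail still has Eelgrass, Phytoplankton; Amphipod still has Eelgrass, Phytoplankton; Clam still has Eelgrass; Polychaete Worm still has Eelgrass, Phytoplankton.
No consumer loses all prey, so no secondary extinctions occur.

0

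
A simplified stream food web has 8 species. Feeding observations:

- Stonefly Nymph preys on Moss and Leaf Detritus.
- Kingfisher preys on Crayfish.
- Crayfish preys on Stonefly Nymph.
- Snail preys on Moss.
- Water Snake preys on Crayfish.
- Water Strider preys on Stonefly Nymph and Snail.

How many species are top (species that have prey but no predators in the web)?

3

Top species (has prey, but nothing eats it): Water Strider, Kingfisher, Water Snake.
Count: 3.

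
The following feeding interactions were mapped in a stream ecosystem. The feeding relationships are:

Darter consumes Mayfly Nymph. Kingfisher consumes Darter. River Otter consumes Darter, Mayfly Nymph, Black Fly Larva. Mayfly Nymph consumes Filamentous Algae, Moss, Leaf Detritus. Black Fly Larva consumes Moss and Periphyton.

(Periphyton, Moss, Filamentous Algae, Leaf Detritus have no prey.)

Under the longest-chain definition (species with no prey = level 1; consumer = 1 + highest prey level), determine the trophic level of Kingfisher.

Moss has no prey (basal) → level 1.
Mayfly Nymph eats Moss (level 1); other prey at levels: Filamentous Algae 1, Leaf Detritus 1 → level 2.
Darter eats Mayfly Nymph → level 3.
Kingfisher eats Darter → level 4.

Trophic level 4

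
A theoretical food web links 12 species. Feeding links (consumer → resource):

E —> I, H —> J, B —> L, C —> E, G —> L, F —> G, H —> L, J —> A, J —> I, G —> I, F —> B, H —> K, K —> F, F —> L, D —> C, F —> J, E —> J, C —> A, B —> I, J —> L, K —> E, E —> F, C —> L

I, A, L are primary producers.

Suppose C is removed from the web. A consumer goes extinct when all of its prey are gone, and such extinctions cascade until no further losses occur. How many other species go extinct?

1

Remove C.
Round 1: D (all prey gone) → extinct.
No further losses. Total secondary extinctions: 1.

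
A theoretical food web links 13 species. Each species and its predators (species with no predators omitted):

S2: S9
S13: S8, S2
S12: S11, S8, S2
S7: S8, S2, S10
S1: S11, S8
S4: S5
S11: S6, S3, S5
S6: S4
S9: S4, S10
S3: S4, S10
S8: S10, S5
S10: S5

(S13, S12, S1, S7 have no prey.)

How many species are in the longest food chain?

One longest chain: S13 → S2 → S9 → S4 → S5.
It has 5 species and 4 links.

5 species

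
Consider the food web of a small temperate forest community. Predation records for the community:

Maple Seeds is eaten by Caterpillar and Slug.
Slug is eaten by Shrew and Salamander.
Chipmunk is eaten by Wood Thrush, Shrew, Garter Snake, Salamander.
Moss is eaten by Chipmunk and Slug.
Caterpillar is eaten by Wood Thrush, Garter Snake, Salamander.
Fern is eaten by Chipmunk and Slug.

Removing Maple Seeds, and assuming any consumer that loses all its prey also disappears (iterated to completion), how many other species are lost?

1

Remove Maple Seeds.
Round 1: Caterpillar (all prey gone) → extinct.
No further losses. Total secondary extinctions: 1.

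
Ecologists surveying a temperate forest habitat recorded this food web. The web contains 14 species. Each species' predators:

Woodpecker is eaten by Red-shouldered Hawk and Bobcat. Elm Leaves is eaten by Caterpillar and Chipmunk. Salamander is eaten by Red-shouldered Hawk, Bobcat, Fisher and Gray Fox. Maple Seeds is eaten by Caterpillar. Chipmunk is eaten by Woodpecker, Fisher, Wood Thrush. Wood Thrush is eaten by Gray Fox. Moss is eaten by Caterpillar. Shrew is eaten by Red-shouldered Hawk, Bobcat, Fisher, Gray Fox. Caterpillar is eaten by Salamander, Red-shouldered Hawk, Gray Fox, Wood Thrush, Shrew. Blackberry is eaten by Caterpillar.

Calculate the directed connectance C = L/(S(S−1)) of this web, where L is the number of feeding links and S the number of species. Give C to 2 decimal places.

C = 0.13

The web has S = 14 species and L = 24 feeding links.
C = L / (S(S−1)) = 24 / 182 = 0.1319 ≈ 0.13.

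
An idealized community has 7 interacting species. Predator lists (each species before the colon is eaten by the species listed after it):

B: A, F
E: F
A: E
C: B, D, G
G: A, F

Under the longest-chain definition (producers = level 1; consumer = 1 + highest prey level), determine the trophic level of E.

C is a producer → level 1.
B eats C → level 2.
A eats B (level 2); other prey at levels: G 2 → level 3.
E eats A → level 4.

Trophic level 4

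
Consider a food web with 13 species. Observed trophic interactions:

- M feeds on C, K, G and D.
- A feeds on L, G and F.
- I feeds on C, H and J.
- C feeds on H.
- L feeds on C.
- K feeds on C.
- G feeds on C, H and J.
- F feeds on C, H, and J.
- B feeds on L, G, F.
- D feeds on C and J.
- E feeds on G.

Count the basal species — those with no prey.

Basal species (no prey listed): H, J.
Count: 2.

2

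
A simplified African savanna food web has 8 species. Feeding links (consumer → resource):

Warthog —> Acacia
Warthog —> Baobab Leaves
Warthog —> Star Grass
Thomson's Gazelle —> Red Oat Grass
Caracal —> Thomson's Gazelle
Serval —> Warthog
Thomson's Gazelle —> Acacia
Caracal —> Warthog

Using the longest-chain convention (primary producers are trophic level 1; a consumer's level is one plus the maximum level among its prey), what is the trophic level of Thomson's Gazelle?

Acacia is a producer → level 1.
Thomson's Gazelle eats Acacia (level 1); other prey at levels: Red Oat Grass 1 → level 2.

Trophic level 2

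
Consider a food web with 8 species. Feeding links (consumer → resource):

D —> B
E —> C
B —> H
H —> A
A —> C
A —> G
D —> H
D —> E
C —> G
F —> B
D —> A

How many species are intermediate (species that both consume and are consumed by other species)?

5

Intermediate species (has both prey and predators): C, A, E, H, B.
Count: 5.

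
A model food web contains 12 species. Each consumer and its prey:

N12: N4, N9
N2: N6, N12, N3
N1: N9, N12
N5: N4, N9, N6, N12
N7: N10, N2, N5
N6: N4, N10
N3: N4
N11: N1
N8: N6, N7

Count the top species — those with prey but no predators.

Top species (has prey, but nothing eats it): N11, N8.
Count: 2.

2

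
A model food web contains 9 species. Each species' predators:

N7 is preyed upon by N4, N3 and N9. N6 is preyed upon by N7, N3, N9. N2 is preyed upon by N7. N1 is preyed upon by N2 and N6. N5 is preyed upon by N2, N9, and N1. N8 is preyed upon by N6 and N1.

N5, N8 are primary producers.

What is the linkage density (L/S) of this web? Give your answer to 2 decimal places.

There are L = 14 links among S = 9 species.
L/S = 14/9 = 1.5556 ≈ 1.56.

L/S = 1.56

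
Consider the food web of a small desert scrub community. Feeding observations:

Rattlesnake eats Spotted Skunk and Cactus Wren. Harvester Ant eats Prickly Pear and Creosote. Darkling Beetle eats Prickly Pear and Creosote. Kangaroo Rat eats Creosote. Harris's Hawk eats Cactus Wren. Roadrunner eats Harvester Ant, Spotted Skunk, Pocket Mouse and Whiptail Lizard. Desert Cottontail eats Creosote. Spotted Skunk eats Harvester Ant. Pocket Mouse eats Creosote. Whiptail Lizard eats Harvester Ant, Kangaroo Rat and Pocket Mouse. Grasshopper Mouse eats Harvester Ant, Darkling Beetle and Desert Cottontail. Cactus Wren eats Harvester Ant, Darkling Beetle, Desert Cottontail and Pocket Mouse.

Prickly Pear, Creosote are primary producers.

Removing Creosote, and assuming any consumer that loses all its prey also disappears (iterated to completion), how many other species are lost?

3

Remove Creosote.
Round 1: Kangaroo Rat (all prey gone), Desert Cottontail (all prey gone), Pocket Mouse (all prey gone) → extinct.
No further losses. Total secondary extinctions: 3.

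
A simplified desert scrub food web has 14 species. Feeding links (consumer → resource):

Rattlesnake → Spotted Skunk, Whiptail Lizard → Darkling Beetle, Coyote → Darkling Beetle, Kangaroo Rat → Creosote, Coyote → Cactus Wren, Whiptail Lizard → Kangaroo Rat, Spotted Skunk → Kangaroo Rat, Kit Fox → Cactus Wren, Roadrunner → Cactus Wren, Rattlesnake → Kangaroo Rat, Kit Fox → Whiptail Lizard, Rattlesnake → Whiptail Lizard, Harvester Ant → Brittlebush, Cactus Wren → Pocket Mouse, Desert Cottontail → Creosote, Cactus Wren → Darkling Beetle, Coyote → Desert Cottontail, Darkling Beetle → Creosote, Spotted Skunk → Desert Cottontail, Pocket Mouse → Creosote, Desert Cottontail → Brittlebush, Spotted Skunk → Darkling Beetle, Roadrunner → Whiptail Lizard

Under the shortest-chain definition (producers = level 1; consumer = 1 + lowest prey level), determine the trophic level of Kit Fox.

Creosote is a producer → level 1.
Darkling Beetle eats Creosote → level 2.
Whiptail Lizard eats Darkling Beetle → level 3.
Kit Fox eats Whiptail Lizard → level 4.
No prey of Kit Fox is below level 3, so 4 is the minimum.

Trophic level 4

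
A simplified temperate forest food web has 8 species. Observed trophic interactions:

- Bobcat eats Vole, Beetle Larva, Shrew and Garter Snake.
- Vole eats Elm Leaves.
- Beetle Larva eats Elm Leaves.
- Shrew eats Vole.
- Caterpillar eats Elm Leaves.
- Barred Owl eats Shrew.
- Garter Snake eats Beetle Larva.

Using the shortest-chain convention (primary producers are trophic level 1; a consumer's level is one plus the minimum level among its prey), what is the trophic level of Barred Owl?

Trophic level 4

Elm Leaves is a producer → level 1.
Vole eats Elm Leaves → level 2.
Shrew eats Vole → level 3.
Barred Owl eats Shrew → level 4.
No prey of Barred Owl is below level 3, so 4 is the minimum.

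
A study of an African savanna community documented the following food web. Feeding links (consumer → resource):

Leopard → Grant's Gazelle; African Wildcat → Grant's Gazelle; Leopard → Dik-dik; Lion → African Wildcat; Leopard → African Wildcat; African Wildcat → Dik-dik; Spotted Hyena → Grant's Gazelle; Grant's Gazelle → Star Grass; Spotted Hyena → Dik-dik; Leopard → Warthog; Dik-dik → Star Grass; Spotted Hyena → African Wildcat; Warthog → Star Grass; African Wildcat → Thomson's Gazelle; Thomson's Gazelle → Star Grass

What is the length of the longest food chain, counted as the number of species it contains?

4 species

One longest chain: Star Grass → Thomson's Gazelle → African Wildcat → Leopard.
It has 4 species and 3 links.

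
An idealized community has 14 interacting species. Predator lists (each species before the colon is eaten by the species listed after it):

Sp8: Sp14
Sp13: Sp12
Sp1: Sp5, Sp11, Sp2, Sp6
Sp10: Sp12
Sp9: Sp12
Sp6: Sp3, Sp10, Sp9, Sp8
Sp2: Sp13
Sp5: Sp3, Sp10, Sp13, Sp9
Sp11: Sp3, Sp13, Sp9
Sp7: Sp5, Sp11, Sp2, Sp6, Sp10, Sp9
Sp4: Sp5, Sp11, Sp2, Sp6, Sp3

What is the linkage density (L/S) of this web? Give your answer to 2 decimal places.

L/S = 2.21

There are L = 31 links among S = 14 species.
L/S = 31/14 = 2.2143 ≈ 2.21.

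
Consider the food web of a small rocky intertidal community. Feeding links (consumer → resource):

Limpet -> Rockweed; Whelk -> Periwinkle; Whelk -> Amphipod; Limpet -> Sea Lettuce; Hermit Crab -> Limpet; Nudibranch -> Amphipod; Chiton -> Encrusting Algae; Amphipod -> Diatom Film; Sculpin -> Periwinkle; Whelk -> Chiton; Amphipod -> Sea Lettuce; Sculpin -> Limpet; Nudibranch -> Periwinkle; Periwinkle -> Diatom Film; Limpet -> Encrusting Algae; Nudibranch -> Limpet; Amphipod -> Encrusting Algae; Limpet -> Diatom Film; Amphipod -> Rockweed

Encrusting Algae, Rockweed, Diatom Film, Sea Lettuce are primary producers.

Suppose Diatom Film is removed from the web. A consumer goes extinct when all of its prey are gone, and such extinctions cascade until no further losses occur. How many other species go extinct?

1

Remove Diatom Film.
Round 1: Periwinkle (all prey gone) → extinct.
No further losses. Total secondary extinctions: 1.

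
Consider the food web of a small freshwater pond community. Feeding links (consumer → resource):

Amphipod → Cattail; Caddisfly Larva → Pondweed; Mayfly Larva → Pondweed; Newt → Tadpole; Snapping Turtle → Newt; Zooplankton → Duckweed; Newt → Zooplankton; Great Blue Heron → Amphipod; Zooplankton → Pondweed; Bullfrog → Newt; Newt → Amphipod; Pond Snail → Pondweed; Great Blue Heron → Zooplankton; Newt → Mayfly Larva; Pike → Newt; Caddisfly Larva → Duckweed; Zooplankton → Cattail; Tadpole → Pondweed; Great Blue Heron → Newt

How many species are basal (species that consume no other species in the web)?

Basal species (no prey listed): Duckweed, Cattail, Pondweed.
Count: 3.

3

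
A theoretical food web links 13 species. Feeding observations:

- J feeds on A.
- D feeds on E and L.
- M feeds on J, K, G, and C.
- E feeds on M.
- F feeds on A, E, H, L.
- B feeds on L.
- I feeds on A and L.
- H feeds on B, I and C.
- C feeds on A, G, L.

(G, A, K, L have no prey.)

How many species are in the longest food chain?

One longest chain: G → C → M → E → D.
It has 5 species and 4 links.

5 species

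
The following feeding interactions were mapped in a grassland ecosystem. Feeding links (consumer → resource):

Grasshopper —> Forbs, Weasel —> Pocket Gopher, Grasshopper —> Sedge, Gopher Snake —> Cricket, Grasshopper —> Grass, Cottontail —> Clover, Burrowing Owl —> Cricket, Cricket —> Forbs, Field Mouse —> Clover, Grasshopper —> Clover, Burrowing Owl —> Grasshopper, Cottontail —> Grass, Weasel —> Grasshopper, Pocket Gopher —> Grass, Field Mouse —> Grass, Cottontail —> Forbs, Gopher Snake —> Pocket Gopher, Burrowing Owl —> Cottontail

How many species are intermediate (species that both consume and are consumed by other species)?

Intermediate species (has both prey and predators): Pocket Gopher, Cottontail, Grasshopper, Cricket.
Count: 4.

4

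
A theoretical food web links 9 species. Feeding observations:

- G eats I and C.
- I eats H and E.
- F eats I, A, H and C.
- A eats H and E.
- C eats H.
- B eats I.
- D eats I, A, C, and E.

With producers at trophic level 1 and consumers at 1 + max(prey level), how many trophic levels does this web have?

Producers (level 1): H, E.
H → I → D gives D level 3.
No species has a prey at level 3, so no species reaches level 4.

3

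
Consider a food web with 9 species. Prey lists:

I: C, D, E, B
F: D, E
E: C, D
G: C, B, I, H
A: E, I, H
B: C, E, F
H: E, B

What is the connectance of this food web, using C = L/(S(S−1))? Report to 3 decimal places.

The web has S = 9 species and L = 20 feeding links.
C = L / (S(S−1)) = 20 / 72 = 0.2778 ≈ 0.278.

C = 0.278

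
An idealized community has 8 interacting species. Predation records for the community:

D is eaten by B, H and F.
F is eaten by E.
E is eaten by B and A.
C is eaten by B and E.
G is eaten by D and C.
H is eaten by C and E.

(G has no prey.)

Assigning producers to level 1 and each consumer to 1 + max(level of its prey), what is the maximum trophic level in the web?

Producers (level 1): G.
G → D → H → C → E → B gives B level 6.
No species has a prey at level 6, so no species reaches level 7.

6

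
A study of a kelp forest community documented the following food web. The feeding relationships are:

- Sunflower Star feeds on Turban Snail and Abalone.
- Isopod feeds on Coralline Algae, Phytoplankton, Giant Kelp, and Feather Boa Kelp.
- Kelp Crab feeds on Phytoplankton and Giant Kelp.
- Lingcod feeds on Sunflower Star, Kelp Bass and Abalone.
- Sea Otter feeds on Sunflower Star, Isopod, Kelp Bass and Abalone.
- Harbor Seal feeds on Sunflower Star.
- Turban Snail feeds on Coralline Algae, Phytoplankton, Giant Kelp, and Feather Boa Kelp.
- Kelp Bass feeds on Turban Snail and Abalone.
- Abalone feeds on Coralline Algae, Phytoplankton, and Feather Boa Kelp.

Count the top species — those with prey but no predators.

4

Top species (has prey, but nothing eats it): Kelp Crab, Lingcod, Harbor Seal, Sea Otter.
Count: 4.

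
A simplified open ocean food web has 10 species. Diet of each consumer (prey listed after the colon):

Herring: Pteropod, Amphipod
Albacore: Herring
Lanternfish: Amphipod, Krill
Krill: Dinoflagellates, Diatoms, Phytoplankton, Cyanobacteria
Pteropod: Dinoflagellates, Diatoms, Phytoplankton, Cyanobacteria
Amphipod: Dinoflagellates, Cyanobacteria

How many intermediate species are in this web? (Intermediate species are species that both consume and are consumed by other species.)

4

Intermediate species (has both prey and predators): Pteropod, Amphipod, Krill, Herring.
Count: 4.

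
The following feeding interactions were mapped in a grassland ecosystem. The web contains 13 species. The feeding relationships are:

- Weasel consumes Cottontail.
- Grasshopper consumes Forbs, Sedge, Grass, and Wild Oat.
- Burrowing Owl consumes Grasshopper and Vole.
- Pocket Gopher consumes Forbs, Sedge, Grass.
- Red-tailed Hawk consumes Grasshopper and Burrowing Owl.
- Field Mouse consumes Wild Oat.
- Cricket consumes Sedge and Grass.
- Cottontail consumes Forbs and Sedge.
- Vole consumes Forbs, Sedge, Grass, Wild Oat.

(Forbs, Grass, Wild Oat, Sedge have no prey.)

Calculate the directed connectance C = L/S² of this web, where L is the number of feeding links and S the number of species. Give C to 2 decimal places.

C = 0.12

The web has S = 13 species and L = 21 feeding links.
C = L / S² = 21 / 169 = 0.1243 ≈ 0.12.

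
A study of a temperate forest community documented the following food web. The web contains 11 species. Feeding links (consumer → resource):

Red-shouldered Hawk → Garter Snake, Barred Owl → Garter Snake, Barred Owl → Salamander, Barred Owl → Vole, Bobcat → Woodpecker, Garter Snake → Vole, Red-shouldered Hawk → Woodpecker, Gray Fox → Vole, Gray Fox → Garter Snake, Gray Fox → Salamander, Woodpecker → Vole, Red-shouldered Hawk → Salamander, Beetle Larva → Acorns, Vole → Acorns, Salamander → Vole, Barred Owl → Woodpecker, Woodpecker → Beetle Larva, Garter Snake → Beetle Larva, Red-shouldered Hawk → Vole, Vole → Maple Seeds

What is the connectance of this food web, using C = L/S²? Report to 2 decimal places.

C = 0.17

The web has S = 11 species and L = 20 feeding links.
C = L / S² = 20 / 121 = 0.1653 ≈ 0.17.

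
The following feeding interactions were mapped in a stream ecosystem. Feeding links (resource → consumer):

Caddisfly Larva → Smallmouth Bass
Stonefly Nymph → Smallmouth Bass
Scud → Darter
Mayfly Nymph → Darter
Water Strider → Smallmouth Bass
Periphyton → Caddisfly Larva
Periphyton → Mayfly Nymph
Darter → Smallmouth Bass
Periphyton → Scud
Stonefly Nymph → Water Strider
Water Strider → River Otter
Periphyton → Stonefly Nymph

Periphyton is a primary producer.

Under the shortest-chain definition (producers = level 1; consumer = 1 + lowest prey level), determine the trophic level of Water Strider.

Trophic level 3

Periphyton is a producer → level 1.
Stonefly Nymph eats Periphyton → level 2.
Water Strider eats Stonefly Nymph → level 3.
No prey of Water Strider is below level 2, so 3 is the minimum.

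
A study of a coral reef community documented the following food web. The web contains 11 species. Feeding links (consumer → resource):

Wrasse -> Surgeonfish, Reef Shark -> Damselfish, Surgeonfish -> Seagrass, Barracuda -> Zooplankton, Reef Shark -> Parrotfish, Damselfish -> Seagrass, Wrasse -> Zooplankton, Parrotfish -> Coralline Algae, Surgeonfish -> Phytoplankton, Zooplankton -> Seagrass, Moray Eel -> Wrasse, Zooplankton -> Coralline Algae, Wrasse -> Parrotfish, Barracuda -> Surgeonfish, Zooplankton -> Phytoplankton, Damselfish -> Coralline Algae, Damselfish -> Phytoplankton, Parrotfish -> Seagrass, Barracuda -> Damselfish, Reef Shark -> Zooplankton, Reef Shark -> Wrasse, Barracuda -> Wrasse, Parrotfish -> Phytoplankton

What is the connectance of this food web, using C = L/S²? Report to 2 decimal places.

C = 0.19

The web has S = 11 species and L = 23 feeding links.
C = L / S² = 23 / 121 = 0.1901 ≈ 0.19.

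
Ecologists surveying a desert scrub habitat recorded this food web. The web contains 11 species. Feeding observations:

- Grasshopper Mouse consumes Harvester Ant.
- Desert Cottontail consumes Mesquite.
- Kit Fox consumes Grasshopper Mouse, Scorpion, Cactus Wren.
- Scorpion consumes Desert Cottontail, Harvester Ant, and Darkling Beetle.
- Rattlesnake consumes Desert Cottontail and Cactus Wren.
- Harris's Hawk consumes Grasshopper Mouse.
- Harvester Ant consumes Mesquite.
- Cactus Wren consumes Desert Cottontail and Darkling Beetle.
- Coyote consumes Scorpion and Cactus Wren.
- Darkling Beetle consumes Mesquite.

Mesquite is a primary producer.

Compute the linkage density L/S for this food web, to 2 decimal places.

L/S = 1.55

There are L = 17 links among S = 11 species.
L/S = 17/11 = 1.5455 ≈ 1.55.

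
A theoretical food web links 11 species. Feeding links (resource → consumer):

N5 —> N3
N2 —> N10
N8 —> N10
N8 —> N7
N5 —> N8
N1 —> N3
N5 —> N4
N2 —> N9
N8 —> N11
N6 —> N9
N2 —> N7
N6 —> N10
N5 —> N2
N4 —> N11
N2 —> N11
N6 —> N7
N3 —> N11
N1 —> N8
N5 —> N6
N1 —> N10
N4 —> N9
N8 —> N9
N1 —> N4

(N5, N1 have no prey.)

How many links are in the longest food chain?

One longest chain: N5 → N4 → N11.
It has 3 species and 2 links.

2 links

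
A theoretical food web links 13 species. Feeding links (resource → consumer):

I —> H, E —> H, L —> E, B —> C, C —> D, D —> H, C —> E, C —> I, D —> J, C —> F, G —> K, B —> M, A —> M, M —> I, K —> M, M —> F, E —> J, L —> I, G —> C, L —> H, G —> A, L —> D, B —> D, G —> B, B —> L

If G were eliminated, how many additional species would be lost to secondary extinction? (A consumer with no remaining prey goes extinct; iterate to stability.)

Remove G.
Round 1: A (all prey gone), B (all prey gone), K (all prey gone) → extinct.
Round 2: L (all prey gone), M (all prey gone), C (all prey gone) → extinct.
Round 3: F (all prey gone), E (all prey gone), D (all prey gone), I (all prey gone) → extinct.
Round 4: J (all prey gone), H (all prey gone) → extinct.
No further losses. Total secondary extinctions: 12.

12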